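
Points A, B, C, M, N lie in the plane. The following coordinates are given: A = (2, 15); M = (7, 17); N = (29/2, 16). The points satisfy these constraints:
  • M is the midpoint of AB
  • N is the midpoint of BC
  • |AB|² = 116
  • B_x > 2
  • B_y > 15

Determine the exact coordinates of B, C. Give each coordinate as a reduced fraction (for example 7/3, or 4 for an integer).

B = (12, 19)
C = (17, 13)

1. B_x = 12  [B = 2·M−A = 2·(7, 17)−(2, 15)]
2. B_y = 19  [B = 2·M−A = 2·(7, 17)−(2, 15)]
   so B = (12, 19)
3. C_x = 17  [C = 2·N−B = 2·(29/2, 16)−(12, 19)]
4. C_y = 13  [C = 2·N−B = 2·(29/2, 16)−(12, 19)]
   so C = (17, 13)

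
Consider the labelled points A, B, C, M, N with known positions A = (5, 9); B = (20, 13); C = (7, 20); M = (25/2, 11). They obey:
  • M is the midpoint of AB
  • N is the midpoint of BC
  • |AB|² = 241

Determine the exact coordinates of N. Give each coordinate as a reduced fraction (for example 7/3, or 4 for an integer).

N = (27/2, 33/2)

1. N_x = 27/2  [2·N = B+C = (20, 13)+(7, 20)]
2. N_y = 33/2  [2·N = B+C = (20, 13)+(7, 20)]
   so N = (27/2, 33/2)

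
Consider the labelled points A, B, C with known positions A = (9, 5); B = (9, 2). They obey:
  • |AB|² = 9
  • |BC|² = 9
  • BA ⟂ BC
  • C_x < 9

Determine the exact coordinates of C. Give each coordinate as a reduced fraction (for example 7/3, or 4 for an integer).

C = (6, 2)

1. C_x = 6  [[BA ⟂ BC ⇒ 3y-6=0] ∩ [|C−(9, 2)|²=9]]
2. C_y = 2  [[BA ⟂ BC ⇒ 3y-6=0] ∩ [|C−(9, 2)|²=9]]
   so C = (6, 2)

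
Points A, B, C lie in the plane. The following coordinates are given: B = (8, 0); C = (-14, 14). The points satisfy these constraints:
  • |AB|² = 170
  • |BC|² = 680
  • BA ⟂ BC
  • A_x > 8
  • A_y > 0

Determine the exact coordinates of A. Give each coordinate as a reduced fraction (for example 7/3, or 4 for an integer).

A = (15, 11)

1. A_x = 15  [[BA ⟂ BC ⇒ -22x+14y+176=0] ∩ [|A−(8, 0)|²=170]]
2. A_y = 11  [[BA ⟂ BC ⇒ -22x+14y+176=0] ∩ [|A−(8, 0)|²=170]]
   so A = (15, 11)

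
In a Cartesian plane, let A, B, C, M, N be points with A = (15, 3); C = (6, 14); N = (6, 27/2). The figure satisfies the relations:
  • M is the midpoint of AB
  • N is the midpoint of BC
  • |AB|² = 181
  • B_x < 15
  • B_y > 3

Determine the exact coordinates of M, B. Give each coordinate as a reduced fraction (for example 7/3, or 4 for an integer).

M = (21/2, 8)
B = (6, 13)

1. B_x = 6  [B = 2·N−C = 2·(6, 27/2)−(6, 14)]
2. B_y = 13  [B = 2·N−C = 2·(6, 27/2)−(6, 14)]
   so B = (6, 13)
3. M_x = 21/2  [2·M = A+B = (15, 3)+(6, 13)]
4. M_y = 8  [2·M = A+B = (15, 3)+(6, 13)]
   so M = (21/2, 8)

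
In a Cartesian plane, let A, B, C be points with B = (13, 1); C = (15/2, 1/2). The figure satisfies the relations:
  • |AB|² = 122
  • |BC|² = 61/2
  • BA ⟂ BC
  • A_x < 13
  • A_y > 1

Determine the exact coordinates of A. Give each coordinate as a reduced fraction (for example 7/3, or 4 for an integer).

A = (12, 12)

1. A_x = 12  [[BA ⟂ BC ⇒ -11/2x-1/2y+72=0] ∩ [|A−(13, 1)|²=122]]
2. A_y = 12  [[BA ⟂ BC ⇒ -11/2x-1/2y+72=0] ∩ [|A−(13, 1)|²=122]]
   so A = (12, 12)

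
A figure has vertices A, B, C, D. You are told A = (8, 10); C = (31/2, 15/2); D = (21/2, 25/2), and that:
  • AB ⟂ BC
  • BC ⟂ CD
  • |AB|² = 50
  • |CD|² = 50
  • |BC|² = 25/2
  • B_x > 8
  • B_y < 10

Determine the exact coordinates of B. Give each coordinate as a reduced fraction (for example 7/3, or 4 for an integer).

1. B_x = 13  [[BC ⟂ CD ⇒ 5x-5y-40=0] ∩ [|B−(8, 10)|²=50]]
2. B_y = 5  [[BC ⟂ CD ⇒ 5x-5y-40=0] ∩ [|B−(8, 10)|²=50]]
   so B = (13, 5)

B = (13, 5)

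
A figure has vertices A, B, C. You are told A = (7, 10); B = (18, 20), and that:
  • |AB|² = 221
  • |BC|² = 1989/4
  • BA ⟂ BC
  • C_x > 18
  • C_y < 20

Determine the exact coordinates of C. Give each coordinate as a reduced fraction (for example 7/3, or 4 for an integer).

1. C_x = 33  [[BA ⟂ BC ⇒ -11x-10y+398=0] ∩ [|C−(18, 20)|²=1989/4]]
2. C_y = 7/2  [[BA ⟂ BC ⇒ -11x-10y+398=0] ∩ [|C−(18, 20)|²=1989/4]]
   so C = (33, 7/2)

C = (33, 7/2)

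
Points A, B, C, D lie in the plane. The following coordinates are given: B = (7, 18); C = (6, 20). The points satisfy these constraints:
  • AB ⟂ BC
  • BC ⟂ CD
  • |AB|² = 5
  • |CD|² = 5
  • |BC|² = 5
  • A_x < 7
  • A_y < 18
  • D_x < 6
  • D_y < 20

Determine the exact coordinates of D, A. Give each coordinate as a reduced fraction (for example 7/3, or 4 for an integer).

D = (4, 19)
A = (5, 17)

1. D_x = 4  [[BC ⟂ CD ⇒ -1x+2y-34=0] ∩ [|D−(6, 20)|²=5]]
2. D_y = 19  [[BC ⟂ CD ⇒ -1x+2y-34=0] ∩ [|D−(6, 20)|²=5]]
   so D = (4, 19)
3. A_x = 5  [[AB ⟂ BC ⇒ 1x-2y+29=0] ∩ [|A−(7, 18)|²=5]]
4. A_y = 17  [[AB ⟂ BC ⇒ 1x-2y+29=0] ∩ [|A−(7, 18)|²=5]]
   so A = (5, 17)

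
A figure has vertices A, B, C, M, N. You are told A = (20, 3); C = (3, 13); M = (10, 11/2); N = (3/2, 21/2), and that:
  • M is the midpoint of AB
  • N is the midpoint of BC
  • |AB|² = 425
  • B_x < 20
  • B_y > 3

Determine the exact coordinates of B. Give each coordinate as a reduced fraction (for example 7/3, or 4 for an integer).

B = (0, 8)

1. B_x = 0  [B = 2·M−A = 2·(10, 11/2)−(20, 3)]
2. B_y = 8  [B = 2·M−A = 2·(10, 11/2)−(20, 3)]
   so B = (0, 8)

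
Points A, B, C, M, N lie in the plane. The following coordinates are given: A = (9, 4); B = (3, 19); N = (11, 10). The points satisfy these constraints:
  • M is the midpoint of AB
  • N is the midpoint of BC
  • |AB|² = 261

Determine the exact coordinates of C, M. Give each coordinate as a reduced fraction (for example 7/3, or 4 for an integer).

C = (19, 1)
M = (6, 23/2)

1. M_x = 6  [2·M = A+B = (9, 4)+(3, 19)]
2. M_y = 23/2  [2·M = A+B = (9, 4)+(3, 19)]
   so M = (6, 23/2)
3. C_x = 19  [C = 2·N−B = 2·(11, 10)−(3, 19)]
4. C_y = 1  [C = 2·N−B = 2·(11, 10)−(3, 19)]
   so C = (19, 1)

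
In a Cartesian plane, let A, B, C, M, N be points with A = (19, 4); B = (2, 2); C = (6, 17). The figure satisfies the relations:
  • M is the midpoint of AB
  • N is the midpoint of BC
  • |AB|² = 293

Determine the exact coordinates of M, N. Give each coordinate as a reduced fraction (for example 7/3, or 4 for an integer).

M = (21/2, 3)
N = (4, 19/2)

1. M_x = 21/2  [2·M = A+B = (19, 4)+(2, 2)]
2. M_y = 3  [2·M = A+B = (19, 4)+(2, 2)]
   so M = (21/2, 3)
3. N_x = 4  [2·N = B+C = (2, 2)+(6, 17)]
4. N_y = 19/2  [2·N = B+C = (2, 2)+(6, 17)]
   so N = (4, 19/2)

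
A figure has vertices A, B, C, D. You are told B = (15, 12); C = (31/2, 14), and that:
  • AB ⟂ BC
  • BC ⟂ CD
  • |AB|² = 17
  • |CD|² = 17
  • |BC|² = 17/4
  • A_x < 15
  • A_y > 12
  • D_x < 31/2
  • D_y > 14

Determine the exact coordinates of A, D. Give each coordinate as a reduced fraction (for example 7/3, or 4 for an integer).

1. A_x = 11  [[AB ⟂ BC ⇒ -1/2x-2y+63/2=0] ∩ [|A−(15, 12)|²=17]]
2. A_y = 13  [[AB ⟂ BC ⇒ -1/2x-2y+63/2=0] ∩ [|A−(15, 12)|²=17]]
   so A = (11, 13)
3. D_x = 23/2  [[BC ⟂ CD ⇒ 1/2x+2y-143/4=0] ∩ [|D−(31/2, 14)|²=17]]
4. D_y = 15  [[BC ⟂ CD ⇒ 1/2x+2y-143/4=0] ∩ [|D−(31/2, 14)|²=17]]
   so D = (23/2, 15)

A = (11, 13)
D = (23/2, 15)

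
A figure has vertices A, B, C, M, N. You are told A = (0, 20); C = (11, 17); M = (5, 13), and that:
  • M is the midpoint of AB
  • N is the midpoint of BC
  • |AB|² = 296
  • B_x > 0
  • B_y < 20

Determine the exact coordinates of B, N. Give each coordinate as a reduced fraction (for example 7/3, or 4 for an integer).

1. B_x = 10  [B = 2·M−A = 2·(5, 13)−(0, 20)]
2. B_y = 6  [B = 2·M−A = 2·(5, 13)−(0, 20)]
   so B = (10, 6)
3. N_x = 21/2  [2·N = B+C = (10, 6)+(11, 17)]
4. N_y = 23/2  [2·N = B+C = (10, 6)+(11, 17)]
   so N = (21/2, 23/2)

B = (10, 6)
N = (21/2, 23/2)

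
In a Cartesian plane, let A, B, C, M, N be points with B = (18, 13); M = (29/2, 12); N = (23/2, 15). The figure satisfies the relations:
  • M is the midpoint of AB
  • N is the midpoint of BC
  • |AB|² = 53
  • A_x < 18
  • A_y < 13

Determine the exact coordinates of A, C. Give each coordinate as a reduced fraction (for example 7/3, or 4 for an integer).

A = (11, 11)
C = (5, 17)

1. A_x = 11  [A = 2·M−B = 2·(29/2, 12)−(18, 13)]
2. A_y = 11  [A = 2·M−B = 2·(29/2, 12)−(18, 13)]
   so A = (11, 11)
3. C_x = 5  [C = 2·N−B = 2·(23/2, 15)−(18, 13)]
4. C_y = 17  [C = 2·N−B = 2·(23/2, 15)−(18, 13)]
   so C = (5, 17)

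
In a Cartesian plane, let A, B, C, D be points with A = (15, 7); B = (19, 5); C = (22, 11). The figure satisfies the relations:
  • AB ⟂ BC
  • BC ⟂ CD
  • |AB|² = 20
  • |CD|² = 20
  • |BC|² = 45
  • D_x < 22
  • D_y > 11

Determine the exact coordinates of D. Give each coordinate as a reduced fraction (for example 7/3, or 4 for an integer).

1. D_x = 18  [[BC ⟂ CD ⇒ 3x+6y-132=0] ∩ [|D−(22, 11)|²=20]]
2. D_y = 13  [[BC ⟂ CD ⇒ 3x+6y-132=0] ∩ [|D−(22, 11)|²=20]]
   so D = (18, 13)

D = (18, 13)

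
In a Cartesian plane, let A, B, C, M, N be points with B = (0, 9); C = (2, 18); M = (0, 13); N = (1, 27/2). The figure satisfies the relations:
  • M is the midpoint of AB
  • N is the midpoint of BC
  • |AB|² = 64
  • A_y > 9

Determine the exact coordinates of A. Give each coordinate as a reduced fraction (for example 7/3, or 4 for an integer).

1. A_x = 0  [A = 2·M−B = 2·(0, 13)−(0, 9)]
2. A_y = 17  [A = 2·M−B = 2·(0, 13)−(0, 9)]
   so A = (0, 17)

A = (0, 17)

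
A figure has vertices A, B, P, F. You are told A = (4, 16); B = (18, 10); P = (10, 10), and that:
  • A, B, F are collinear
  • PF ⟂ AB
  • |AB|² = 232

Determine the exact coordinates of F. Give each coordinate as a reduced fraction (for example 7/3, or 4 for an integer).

1. F_x = 326/29  [[A, B, F are collinear ⇒ 6x+14y-248=0] ∩ [PF ⟂ AB ⇒ 14x-6y-80=0]]
2. F_y = 374/29  [[A, B, F are collinear ⇒ 6x+14y-248=0] ∩ [PF ⟂ AB ⇒ 14x-6y-80=0]]
   so F = (326/29, 374/29)

F = (326/29, 374/29)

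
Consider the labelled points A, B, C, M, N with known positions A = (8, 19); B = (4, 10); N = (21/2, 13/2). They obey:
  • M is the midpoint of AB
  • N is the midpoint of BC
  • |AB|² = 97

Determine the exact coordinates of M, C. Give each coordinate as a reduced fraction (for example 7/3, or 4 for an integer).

1. M_x = 6  [2·M = A+B = (8, 19)+(4, 10)]
2. M_y = 29/2  [2·M = A+B = (8, 19)+(4, 10)]
   so M = (6, 29/2)
3. C_x = 17  [C = 2·N−B = 2·(21/2, 13/2)−(4, 10)]
4. C_y = 3  [C = 2·N−B = 2·(21/2, 13/2)−(4, 10)]
   so C = (17, 3)

M = (6, 29/2)
C = (17, 3)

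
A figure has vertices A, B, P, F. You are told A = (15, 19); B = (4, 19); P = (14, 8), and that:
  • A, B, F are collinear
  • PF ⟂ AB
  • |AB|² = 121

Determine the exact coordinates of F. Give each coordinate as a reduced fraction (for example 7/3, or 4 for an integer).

1. F_x = 14  [[A, B, F are collinear ⇒ -11y+209=0] ∩ [PF ⟂ AB ⇒ -11x+154=0]]
2. F_y = 19  [[A, B, F are collinear ⇒ -11y+209=0] ∩ [PF ⟂ AB ⇒ -11x+154=0]]
   so F = (14, 19)

F = (14, 19)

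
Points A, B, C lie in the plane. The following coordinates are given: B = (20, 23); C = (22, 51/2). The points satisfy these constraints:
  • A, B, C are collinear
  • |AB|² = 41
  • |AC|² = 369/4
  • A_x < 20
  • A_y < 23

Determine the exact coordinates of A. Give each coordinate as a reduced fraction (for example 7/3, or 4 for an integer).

1. A_x = 16  [[A, B, C are collinear ⇒ -5/2x+2y+4=0] ∩ [|A−(20, 23)|²=41]]
2. A_y = 18  [[A, B, C are collinear ⇒ -5/2x+2y+4=0] ∩ [|A−(20, 23)|²=41]]
   so A = (16, 18)

A = (16, 18)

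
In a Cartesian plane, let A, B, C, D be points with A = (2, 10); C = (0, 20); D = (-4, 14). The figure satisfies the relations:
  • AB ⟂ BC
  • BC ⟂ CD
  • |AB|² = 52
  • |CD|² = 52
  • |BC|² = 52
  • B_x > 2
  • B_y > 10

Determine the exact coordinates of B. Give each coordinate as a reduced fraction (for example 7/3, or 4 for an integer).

1. B_x = 6  [[BC ⟂ CD ⇒ 4x+6y-120=0] ∩ [|B−(2, 10)|²=52]]
2. B_y = 16  [[BC ⟂ CD ⇒ 4x+6y-120=0] ∩ [|B−(2, 10)|²=52]]
   so B = (6, 16)

B = (6, 16)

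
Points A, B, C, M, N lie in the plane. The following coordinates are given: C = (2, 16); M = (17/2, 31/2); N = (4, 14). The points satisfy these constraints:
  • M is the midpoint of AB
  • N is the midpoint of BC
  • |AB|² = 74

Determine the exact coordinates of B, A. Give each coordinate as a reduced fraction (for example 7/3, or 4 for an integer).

1. B_x = 6  [B = 2·N−C = 2·(4, 14)−(2, 16)]
2. B_y = 12  [B = 2·N−C = 2·(4, 14)−(2, 16)]
   so B = (6, 12)
3. A_x = 11  [A = 2·M−B = 2·(17/2, 31/2)−(6, 12)]
4. A_y = 19  [A = 2·M−B = 2·(17/2, 31/2)−(6, 12)]
   so A = (11, 19)

B = (6, 12)
A = (11, 19)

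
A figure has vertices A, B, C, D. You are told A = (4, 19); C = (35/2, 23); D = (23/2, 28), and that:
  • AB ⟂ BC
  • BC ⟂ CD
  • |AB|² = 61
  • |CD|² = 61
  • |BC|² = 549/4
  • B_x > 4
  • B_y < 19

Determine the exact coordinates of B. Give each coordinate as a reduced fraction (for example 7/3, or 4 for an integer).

1. B_x = 10  [[BC ⟂ CD ⇒ 6x-5y+10=0] ∩ [|B−(4, 19)|²=61]]
2. B_y = 14  [[BC ⟂ CD ⇒ 6x-5y+10=0] ∩ [|B−(4, 19)|²=61]]
   so B = (10, 14)

B = (10, 14)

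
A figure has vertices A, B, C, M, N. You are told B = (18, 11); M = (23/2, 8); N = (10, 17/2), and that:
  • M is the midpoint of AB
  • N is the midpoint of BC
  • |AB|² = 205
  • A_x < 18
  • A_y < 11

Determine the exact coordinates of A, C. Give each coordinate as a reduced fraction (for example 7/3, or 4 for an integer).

A = (5, 5)
C = (2, 6)

1. A_x = 5  [A = 2·M−B = 2·(23/2, 8)−(18, 11)]
2. A_y = 5  [A = 2·M−B = 2·(23/2, 8)−(18, 11)]
   so A = (5, 5)
3. C_x = 2  [C = 2·N−B = 2·(10, 17/2)−(18, 11)]
4. C_y = 6  [C = 2·N−B = 2·(10, 17/2)−(18, 11)]
   so C = (2, 6)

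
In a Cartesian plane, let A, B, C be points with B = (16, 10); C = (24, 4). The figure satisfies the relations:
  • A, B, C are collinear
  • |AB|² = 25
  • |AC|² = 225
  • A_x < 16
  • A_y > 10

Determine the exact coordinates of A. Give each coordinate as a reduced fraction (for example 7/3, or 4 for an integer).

A = (12, 13)

1. A_x = 12  [[A, B, C are collinear ⇒ 6x+8y-176=0] ∩ [|A−(16, 10)|²=25]]
2. A_y = 13  [[A, B, C are collinear ⇒ 6x+8y-176=0] ∩ [|A−(16, 10)|²=25]]
   so A = (12, 13)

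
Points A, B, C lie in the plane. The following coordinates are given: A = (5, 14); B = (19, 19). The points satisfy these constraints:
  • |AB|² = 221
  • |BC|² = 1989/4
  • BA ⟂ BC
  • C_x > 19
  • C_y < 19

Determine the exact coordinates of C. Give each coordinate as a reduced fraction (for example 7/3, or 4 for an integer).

1. C_x = 53/2  [[BA ⟂ BC ⇒ -14x-5y+361=0] ∩ [|C−(19, 19)|²=1989/4]]
2. C_y = -2  [[BA ⟂ BC ⇒ -14x-5y+361=0] ∩ [|C−(19, 19)|²=1989/4]]
   so C = (53/2, -2)

C = (53/2, -2)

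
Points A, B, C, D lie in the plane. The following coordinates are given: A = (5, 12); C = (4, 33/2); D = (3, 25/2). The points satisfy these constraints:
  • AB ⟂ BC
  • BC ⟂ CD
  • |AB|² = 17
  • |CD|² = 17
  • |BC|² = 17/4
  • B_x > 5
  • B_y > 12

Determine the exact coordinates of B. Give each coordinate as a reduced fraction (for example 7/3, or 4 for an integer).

B = (6, 16)

1. B_x = 6  [[BC ⟂ CD ⇒ 1x+4y-70=0] ∩ [|B−(5, 12)|²=17]]
2. B_y = 16  [[BC ⟂ CD ⇒ 1x+4y-70=0] ∩ [|B−(5, 12)|²=17]]
   so B = (6, 16)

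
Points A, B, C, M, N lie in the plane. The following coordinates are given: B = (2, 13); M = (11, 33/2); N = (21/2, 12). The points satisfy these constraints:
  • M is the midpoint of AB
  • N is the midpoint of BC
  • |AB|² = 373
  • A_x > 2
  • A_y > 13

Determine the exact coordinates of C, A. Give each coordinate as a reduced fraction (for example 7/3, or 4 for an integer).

C = (19, 11)
A = (20, 20)

1. A_x = 20  [A = 2·M−B = 2·(11, 33/2)−(2, 13)]
2. A_y = 20  [A = 2·M−B = 2·(11, 33/2)−(2, 13)]
   so A = (20, 20)
3. C_x = 19  [C = 2·N−B = 2·(21/2, 12)−(2, 13)]
4. C_y = 11  [C = 2·N−B = 2·(21/2, 12)−(2, 13)]
   so C = (19, 11)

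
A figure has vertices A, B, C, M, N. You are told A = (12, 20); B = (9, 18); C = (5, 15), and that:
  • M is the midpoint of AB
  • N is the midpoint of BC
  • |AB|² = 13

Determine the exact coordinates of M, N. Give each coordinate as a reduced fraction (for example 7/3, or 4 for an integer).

1. M_x = 21/2  [2·M = A+B = (12, 20)+(9, 18)]
2. M_y = 19  [2·M = A+B = (12, 20)+(9, 18)]
   so M = (21/2, 19)
3. N_x = 7  [2·N = B+C = (9, 18)+(5, 15)]
4. N_y = 33/2  [2·N = B+C = (9, 18)+(5, 15)]
   so N = (7, 33/2)

M = (21/2, 19)
N = (7, 33/2)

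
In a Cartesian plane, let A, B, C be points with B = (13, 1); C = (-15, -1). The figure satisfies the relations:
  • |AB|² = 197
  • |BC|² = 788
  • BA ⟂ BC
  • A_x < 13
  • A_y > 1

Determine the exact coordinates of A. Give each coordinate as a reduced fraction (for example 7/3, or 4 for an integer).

1. A_x = 12  [[BA ⟂ BC ⇒ -28x-2y+366=0] ∩ [|A−(13, 1)|²=197]]
2. A_y = 15  [[BA ⟂ BC ⇒ -28x-2y+366=0] ∩ [|A−(13, 1)|²=197]]
   so A = (12, 15)

A = (12, 15)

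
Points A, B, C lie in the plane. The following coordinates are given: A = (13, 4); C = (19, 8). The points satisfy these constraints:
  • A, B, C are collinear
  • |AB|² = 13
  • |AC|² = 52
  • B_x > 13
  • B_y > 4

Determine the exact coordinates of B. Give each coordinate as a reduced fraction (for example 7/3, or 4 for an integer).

B = (16, 6)

1. B_x = 16  [[A, B, C are collinear ⇒ 4x-6y-28=0] ∩ [|B−(13, 4)|²=13]]
2. B_y = 6  [[A, B, C are collinear ⇒ 4x-6y-28=0] ∩ [|B−(13, 4)|²=13]]
   so B = (16, 6)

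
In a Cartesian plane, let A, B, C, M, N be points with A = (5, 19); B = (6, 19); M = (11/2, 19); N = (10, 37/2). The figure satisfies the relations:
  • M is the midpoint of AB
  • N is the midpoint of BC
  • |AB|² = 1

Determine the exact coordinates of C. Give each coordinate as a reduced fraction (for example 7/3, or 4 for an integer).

1. C_x = 14  [C = 2·N−B = 2·(10, 37/2)−(6, 19)]
2. C_y = 18  [C = 2·N−B = 2·(10, 37/2)−(6, 19)]
   so C = (14, 18)

C = (14, 18)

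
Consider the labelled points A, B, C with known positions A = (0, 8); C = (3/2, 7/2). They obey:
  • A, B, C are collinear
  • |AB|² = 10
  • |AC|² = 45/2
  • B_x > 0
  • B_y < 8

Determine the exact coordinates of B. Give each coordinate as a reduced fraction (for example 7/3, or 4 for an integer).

B = (1, 5)

1. B_x = 1  [[A, B, C are collinear ⇒ -9/2x-3/2y+12=0] ∩ [|B−(0, 8)|²=10]]
2. B_y = 5  [[A, B, C are collinear ⇒ -9/2x-3/2y+12=0] ∩ [|B−(0, 8)|²=10]]
   so B = (1, 5)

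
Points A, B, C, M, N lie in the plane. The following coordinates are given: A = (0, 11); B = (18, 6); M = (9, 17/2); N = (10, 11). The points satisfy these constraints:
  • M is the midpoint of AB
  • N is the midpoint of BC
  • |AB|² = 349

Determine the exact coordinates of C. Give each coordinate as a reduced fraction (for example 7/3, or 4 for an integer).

C = (2, 16)

1. C_x = 2  [C = 2·N−B = 2·(10, 11)−(18, 6)]
2. C_y = 16  [C = 2·N−B = 2·(10, 11)−(18, 6)]
   so C = (2, 16)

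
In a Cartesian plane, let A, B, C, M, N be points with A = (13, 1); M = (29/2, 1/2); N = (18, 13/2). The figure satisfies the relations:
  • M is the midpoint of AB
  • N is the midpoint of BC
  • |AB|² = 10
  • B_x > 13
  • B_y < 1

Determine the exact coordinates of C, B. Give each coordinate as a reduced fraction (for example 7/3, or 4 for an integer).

C = (20, 13)
B = (16, 0)

1. B_x = 16  [B = 2·M−A = 2·(29/2, 1/2)−(13, 1)]
2. B_y = 0  [B = 2·M−A = 2·(29/2, 1/2)−(13, 1)]
   so B = (16, 0)
3. C_x = 20  [C = 2·N−B = 2·(18, 13/2)−(16, 0)]
4. C_y = 13  [C = 2·N−B = 2·(18, 13/2)−(16, 0)]
   so C = (20, 13)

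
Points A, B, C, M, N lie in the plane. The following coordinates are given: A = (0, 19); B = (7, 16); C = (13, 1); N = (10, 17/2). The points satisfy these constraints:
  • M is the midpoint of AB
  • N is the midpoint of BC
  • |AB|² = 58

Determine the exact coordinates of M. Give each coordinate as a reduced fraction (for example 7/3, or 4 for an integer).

M = (7/2, 35/2)

1. M_x = 7/2  [2·M = A+B = (0, 19)+(7, 16)]
2. M_y = 35/2  [2·M = A+B = (0, 19)+(7, 16)]
   so M = (7/2, 35/2)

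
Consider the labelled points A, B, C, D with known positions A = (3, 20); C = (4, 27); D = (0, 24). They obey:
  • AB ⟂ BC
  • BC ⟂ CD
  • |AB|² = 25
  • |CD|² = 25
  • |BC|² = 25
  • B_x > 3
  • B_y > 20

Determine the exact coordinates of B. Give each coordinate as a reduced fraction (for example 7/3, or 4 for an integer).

1. B_x = 7  [[BC ⟂ CD ⇒ 4x+3y-97=0] ∩ [|B−(3, 20)|²=25]]
2. B_y = 23  [[BC ⟂ CD ⇒ 4x+3y-97=0] ∩ [|B−(3, 20)|²=25]]
   so B = (7, 23)

B = (7, 23)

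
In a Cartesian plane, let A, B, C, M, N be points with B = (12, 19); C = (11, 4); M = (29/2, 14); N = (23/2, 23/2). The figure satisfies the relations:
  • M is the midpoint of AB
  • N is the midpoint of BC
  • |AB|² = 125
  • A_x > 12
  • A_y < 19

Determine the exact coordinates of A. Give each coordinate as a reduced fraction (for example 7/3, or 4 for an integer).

A = (17, 9)

1. A_x = 17  [A = 2·M−B = 2·(29/2, 14)−(12, 19)]
2. A_y = 9  [A = 2·M−B = 2·(29/2, 14)−(12, 19)]
   so A = (17, 9)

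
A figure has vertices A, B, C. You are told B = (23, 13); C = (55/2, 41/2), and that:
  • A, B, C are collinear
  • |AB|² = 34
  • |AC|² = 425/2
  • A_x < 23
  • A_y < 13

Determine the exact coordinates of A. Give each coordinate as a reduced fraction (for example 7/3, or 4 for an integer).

A = (20, 8)

1. A_x = 20  [[A, B, C are collinear ⇒ -15/2x+9/2y+114=0] ∩ [|A−(23, 13)|²=34]]
2. A_y = 8  [[A, B, C are collinear ⇒ -15/2x+9/2y+114=0] ∩ [|A−(23, 13)|²=34]]
   so A = (20, 8)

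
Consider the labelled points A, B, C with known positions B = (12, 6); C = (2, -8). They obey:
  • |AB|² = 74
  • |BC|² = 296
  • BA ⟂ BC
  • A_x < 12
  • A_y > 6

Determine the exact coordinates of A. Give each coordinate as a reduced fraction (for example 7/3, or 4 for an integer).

1. A_x = 5  [[BA ⟂ BC ⇒ -10x-14y+204=0] ∩ [|A−(12, 6)|²=74]]
2. A_y = 11  [[BA ⟂ BC ⇒ -10x-14y+204=0] ∩ [|A−(12, 6)|²=74]]
   so A = (5, 11)

A = (5, 11)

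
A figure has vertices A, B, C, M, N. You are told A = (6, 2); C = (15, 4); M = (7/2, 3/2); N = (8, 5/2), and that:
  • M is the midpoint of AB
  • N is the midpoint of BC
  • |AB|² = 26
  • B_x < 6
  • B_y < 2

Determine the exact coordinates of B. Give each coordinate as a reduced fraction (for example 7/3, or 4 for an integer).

1. B_x = 1  [B = 2·M−A = 2·(7/2, 3/2)−(6, 2)]
2. B_y = 1  [B = 2·M−A = 2·(7/2, 3/2)−(6, 2)]
   so B = (1, 1)

B = (1, 1)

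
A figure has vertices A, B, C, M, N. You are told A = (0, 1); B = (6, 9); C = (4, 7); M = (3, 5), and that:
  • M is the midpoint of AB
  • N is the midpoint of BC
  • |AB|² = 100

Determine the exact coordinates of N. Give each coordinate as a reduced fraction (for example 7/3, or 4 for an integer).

N = (5, 8)

1. N_x = 5  [2·N = B+C = (6, 9)+(4, 7)]
2. N_y = 8  [2·N = B+C = (6, 9)+(4, 7)]
   so N = (5, 8)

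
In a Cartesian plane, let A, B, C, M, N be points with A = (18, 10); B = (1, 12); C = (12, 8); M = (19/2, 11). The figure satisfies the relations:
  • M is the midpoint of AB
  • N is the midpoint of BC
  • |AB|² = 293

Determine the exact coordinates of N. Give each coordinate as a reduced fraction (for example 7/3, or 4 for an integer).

N = (13/2, 10)

1. N_x = 13/2  [2·N = B+C = (1, 12)+(12, 8)]
2. N_y = 10  [2·N = B+C = (1, 12)+(12, 8)]
   so N = (13/2, 10)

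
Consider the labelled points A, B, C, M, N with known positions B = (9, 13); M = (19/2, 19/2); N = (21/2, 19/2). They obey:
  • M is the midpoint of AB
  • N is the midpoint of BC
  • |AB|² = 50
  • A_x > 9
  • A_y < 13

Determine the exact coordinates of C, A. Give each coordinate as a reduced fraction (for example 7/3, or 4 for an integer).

C = (12, 6)
A = (10, 6)

1. A_x = 10  [A = 2·M−B = 2·(19/2, 19/2)−(9, 13)]
2. A_y = 6  [A = 2·M−B = 2·(19/2, 19/2)−(9, 13)]
   so A = (10, 6)
3. C_x = 12  [C = 2·N−B = 2·(21/2, 19/2)−(9, 13)]
4. C_y = 6  [C = 2·N−B = 2·(21/2, 19/2)−(9, 13)]
   so C = (12, 6)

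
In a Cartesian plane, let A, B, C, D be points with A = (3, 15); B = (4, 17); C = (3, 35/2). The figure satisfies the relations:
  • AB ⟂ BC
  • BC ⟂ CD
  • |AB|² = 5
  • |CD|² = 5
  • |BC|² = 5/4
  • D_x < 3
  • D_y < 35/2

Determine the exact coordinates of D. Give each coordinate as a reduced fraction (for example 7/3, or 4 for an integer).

D = (2, 31/2)

1. D_x = 2  [[BC ⟂ CD ⇒ -1x+1/2y-23/4=0] ∩ [|D−(3, 35/2)|²=5]]
2. D_y = 31/2  [[BC ⟂ CD ⇒ -1x+1/2y-23/4=0] ∩ [|D−(3, 35/2)|²=5]]
   so D = (2, 31/2)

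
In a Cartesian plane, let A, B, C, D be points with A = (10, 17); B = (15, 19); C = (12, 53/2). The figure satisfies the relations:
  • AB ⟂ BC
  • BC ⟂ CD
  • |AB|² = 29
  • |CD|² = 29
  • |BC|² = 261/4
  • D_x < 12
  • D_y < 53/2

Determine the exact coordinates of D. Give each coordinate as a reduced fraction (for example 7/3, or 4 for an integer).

1. D_x = 7  [[BC ⟂ CD ⇒ -3x+15/2y-651/4=0] ∩ [|D−(12, 53/2)|²=29]]
2. D_y = 49/2  [[BC ⟂ CD ⇒ -3x+15/2y-651/4=0] ∩ [|D−(12, 53/2)|²=29]]
   so D = (7, 49/2)

D = (7, 49/2)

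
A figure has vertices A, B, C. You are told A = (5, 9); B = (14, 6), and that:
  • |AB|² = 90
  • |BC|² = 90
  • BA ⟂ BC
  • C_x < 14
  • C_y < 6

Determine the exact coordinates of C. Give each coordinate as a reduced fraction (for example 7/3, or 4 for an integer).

C = (11, -3)

1. C_x = 11  [[BA ⟂ BC ⇒ -9x+3y+108=0] ∩ [|C−(14, 6)|²=90]]
2. C_y = -3  [[BA ⟂ BC ⇒ -9x+3y+108=0] ∩ [|C−(14, 6)|²=90]]
   so C = (11, -3)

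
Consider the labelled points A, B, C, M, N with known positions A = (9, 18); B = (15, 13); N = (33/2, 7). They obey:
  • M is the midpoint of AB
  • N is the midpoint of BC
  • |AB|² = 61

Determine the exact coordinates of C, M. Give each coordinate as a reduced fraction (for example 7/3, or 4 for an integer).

C = (18, 1)
M = (12, 31/2)

1. M_x = 12  [2·M = A+B = (9, 18)+(15, 13)]
2. M_y = 31/2  [2·M = A+B = (9, 18)+(15, 13)]
   so M = (12, 31/2)
3. C_x = 18  [C = 2·N−B = 2·(33/2, 7)−(15, 13)]
4. C_y = 1  [C = 2·N−B = 2·(33/2, 7)−(15, 13)]
   so C = (18, 1)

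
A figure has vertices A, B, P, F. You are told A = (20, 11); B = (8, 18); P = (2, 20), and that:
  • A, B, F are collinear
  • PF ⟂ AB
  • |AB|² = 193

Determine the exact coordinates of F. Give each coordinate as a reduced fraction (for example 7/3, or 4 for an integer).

F = (512/193, 4076/193)

1. F_x = 512/193  [[A, B, F are collinear ⇒ -7x-12y+272=0] ∩ [PF ⟂ AB ⇒ -12x+7y-116=0]]
2. F_y = 4076/193  [[A, B, F are collinear ⇒ -7x-12y+272=0] ∩ [PF ⟂ AB ⇒ -12x+7y-116=0]]
   so F = (512/193, 4076/193)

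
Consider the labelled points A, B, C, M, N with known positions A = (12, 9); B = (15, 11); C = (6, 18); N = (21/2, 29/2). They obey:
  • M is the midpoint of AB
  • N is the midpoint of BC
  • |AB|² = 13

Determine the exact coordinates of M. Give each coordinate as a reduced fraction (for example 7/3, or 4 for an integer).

M = (27/2, 10)

1. M_x = 27/2  [2·M = A+B = (12, 9)+(15, 11)]
2. M_y = 10  [2·M = A+B = (12, 9)+(15, 11)]
   so M = (27/2, 10)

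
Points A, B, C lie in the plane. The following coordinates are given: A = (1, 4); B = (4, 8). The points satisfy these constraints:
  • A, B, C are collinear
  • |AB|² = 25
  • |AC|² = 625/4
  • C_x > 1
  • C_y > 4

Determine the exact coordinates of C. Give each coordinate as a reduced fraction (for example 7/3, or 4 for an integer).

C = (17/2, 14)

1. C_x = 17/2  [[A, B, C are collinear ⇒ -4x+3y-8=0] ∩ [|C−(1, 4)|²=625/4]]
2. C_y = 14  [[A, B, C are collinear ⇒ -4x+3y-8=0] ∩ [|C−(1, 4)|²=625/4]]
   so C = (17/2, 14)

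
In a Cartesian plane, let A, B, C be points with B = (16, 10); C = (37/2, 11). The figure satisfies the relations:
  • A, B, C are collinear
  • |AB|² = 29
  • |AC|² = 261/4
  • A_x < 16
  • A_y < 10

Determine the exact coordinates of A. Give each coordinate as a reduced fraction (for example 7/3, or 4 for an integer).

1. A_x = 11  [[A, B, C are collinear ⇒ -1x+5/2y-9=0] ∩ [|A−(16, 10)|²=29]]
2. A_y = 8  [[A, B, C are collinear ⇒ -1x+5/2y-9=0] ∩ [|A−(16, 10)|²=29]]
   so A = (11, 8)

A = (11, 8)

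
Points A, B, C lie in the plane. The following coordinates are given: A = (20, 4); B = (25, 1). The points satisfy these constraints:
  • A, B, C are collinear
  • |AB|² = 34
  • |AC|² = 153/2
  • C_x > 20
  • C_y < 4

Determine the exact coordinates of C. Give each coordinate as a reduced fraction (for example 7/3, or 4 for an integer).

1. C_x = 55/2  [[A, B, C are collinear ⇒ 3x+5y-80=0] ∩ [|C−(20, 4)|²=153/2]]
2. C_y = -1/2  [[A, B, C are collinear ⇒ 3x+5y-80=0] ∩ [|C−(20, 4)|²=153/2]]
   so C = (55/2, -1/2)

C = (55/2, -1/2)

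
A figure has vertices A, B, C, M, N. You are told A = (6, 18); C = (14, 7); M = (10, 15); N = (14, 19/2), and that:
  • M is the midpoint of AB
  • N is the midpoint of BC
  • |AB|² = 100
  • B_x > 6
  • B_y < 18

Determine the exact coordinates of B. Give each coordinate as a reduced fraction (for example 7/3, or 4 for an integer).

B = (14, 12)

1. B_x = 14  [B = 2·M−A = 2·(10, 15)−(6, 18)]
2. B_y = 12  [B = 2·M−A = 2·(10, 15)−(6, 18)]
   so B = (14, 12)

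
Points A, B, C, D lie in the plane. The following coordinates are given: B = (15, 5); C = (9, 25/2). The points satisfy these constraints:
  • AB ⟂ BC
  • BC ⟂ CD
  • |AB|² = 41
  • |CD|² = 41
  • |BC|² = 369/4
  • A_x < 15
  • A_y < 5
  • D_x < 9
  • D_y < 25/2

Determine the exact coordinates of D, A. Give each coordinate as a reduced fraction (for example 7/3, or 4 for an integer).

D = (4, 17/2)
A = (10, 1)

1. D_x = 4  [[BC ⟂ CD ⇒ -6x+15/2y-159/4=0] ∩ [|D−(9, 25/2)|²=41]]
2. D_y = 17/2  [[BC ⟂ CD ⇒ -6x+15/2y-159/4=0] ∩ [|D−(9, 25/2)|²=41]]
   so D = (4, 17/2)
3. A_x = 10  [[AB ⟂ BC ⇒ 6x-15/2y-105/2=0] ∩ [|A−(15, 5)|²=41]]
4. A_y = 1  [[AB ⟂ BC ⇒ 6x-15/2y-105/2=0] ∩ [|A−(15, 5)|²=41]]
   so A = (10, 1)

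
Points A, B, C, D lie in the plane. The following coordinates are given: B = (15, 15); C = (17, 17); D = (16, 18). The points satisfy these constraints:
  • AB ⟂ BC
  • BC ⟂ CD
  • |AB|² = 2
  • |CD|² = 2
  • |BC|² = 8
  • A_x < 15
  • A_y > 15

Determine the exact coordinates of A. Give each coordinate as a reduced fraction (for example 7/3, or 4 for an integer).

1. A_x = 14  [[AB ⟂ BC ⇒ -2x-2y+60=0] ∩ [|A−(15, 15)|²=2]]
2. A_y = 16  [[AB ⟂ BC ⇒ -2x-2y+60=0] ∩ [|A−(15, 15)|²=2]]
   so A = (14, 16)

A = (14, 16)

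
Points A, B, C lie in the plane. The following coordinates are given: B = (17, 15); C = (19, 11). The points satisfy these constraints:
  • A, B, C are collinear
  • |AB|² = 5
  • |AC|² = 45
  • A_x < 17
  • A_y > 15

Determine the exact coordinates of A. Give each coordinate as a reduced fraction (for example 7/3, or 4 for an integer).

A = (16, 17)

1. A_x = 16  [[A, B, C are collinear ⇒ 4x+2y-98=0] ∩ [|A−(17, 15)|²=5]]
2. A_y = 17  [[A, B, C are collinear ⇒ 4x+2y-98=0] ∩ [|A−(17, 15)|²=5]]
   so A = (16, 17)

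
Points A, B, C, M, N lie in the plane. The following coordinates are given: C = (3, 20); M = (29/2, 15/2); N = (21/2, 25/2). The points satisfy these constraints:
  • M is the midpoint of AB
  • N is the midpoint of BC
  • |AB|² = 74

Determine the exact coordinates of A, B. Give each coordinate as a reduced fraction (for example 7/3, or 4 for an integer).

1. B_x = 18  [B = 2·N−C = 2·(21/2, 25/2)−(3, 20)]
2. B_y = 5  [B = 2·N−C = 2·(21/2, 25/2)−(3, 20)]
   so B = (18, 5)
3. A_x = 11  [A = 2·M−B = 2·(29/2, 15/2)−(18, 5)]
4. A_y = 10  [A = 2·M−B = 2·(29/2, 15/2)−(18, 5)]
   so A = (11, 10)

A = (11, 10)
B = (18, 5)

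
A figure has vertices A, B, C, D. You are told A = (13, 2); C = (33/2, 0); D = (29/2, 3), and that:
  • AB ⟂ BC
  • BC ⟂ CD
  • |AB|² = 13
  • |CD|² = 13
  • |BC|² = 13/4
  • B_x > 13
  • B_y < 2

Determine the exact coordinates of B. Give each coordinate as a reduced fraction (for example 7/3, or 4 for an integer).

B = (15, -1)

1. B_x = 15  [[BC ⟂ CD ⇒ 2x-3y-33=0] ∩ [|B−(13, 2)|²=13]]
2. B_y = -1  [[BC ⟂ CD ⇒ 2x-3y-33=0] ∩ [|B−(13, 2)|²=13]]
   so B = (15, -1)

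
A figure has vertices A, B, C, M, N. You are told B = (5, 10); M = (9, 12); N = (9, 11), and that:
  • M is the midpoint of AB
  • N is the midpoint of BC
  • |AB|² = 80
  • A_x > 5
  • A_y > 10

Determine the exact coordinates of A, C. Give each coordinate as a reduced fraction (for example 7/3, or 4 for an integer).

1. A_x = 13  [A = 2·M−B = 2·(9, 12)−(5, 10)]
2. A_y = 14  [A = 2·M−B = 2·(9, 12)−(5, 10)]
   so A = (13, 14)
3. C_x = 13  [C = 2·N−B = 2·(9, 11)−(5, 10)]
4. C_y = 12  [C = 2·N−B = 2·(9, 11)−(5, 10)]
   so C = (13, 12)

A = (13, 14)
C = (13, 12)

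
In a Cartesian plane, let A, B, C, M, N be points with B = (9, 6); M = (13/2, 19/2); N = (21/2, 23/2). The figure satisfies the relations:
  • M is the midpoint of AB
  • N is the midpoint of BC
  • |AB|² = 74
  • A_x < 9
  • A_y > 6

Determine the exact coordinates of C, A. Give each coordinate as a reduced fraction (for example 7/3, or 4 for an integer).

C = (12, 17)
A = (4, 13)

1. A_x = 4  [A = 2·M−B = 2·(13/2, 19/2)−(9, 6)]
2. A_y = 13  [A = 2·M−B = 2·(13/2, 19/2)−(9, 6)]
   so A = (4, 13)
3. C_x = 12  [C = 2·N−B = 2·(21/2, 23/2)−(9, 6)]
4. C_y = 17  [C = 2·N−B = 2·(21/2, 23/2)−(9, 6)]
   so C = (12, 17)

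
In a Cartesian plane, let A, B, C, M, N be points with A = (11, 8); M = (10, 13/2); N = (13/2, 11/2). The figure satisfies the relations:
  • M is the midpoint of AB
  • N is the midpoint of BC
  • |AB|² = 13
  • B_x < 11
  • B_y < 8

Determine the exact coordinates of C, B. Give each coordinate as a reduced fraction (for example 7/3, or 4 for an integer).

C = (4, 6)
B = (9, 5)

1. B_x = 9  [B = 2·M−A = 2·(10, 13/2)−(11, 8)]
2. B_y = 5  [B = 2·M−A = 2·(10, 13/2)−(11, 8)]
   so B = (9, 5)
3. C_x = 4  [C = 2·N−B = 2·(13/2, 11/2)−(9, 5)]
4. C_y = 6  [C = 2·N−B = 2·(13/2, 11/2)−(9, 5)]
   so C = (4, 6)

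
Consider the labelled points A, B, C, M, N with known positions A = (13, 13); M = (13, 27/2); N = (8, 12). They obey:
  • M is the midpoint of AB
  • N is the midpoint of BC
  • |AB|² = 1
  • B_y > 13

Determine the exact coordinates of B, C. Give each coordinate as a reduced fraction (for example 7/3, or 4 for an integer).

1. B_x = 13  [B = 2·M−A = 2·(13, 27/2)−(13, 13)]
2. B_y = 14  [B = 2·M−A = 2·(13, 27/2)−(13, 13)]
   so B = (13, 14)
3. C_x = 3  [C = 2·N−B = 2·(8, 12)−(13, 14)]
4. C_y = 10  [C = 2·N−B = 2·(8, 12)−(13, 14)]
   so C = (3, 10)

B = (13, 14)
C = (3, 10)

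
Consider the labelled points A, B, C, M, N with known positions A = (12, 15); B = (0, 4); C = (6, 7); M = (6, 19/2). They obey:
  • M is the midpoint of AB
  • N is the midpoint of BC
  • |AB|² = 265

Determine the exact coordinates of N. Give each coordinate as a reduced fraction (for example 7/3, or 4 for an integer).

1. N_x = 3  [2·N = B+C = (0, 4)+(6, 7)]
2. N_y = 11/2  [2·N = B+C = (0, 4)+(6, 7)]
   so N = (3, 11/2)

N = (3, 11/2)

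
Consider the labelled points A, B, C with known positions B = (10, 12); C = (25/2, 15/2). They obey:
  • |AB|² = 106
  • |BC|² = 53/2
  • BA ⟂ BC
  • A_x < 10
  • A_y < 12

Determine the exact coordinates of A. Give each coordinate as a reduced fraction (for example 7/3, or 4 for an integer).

1. A_x = 1  [[BA ⟂ BC ⇒ 5/2x-9/2y+29=0] ∩ [|A−(10, 12)|²=106]]
2. A_y = 7  [[BA ⟂ BC ⇒ 5/2x-9/2y+29=0] ∩ [|A−(10, 12)|²=106]]
   so A = (1, 7)

A = (1, 7)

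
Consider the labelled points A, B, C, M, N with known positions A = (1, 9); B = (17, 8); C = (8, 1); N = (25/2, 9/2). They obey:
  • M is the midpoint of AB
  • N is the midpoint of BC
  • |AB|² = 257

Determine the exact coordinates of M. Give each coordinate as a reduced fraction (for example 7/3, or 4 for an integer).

M = (9, 17/2)

1. M_x = 9  [2·M = A+B = (1, 9)+(17, 8)]
2. M_y = 17/2  [2·M = A+B = (1, 9)+(17, 8)]
   so M = (9, 17/2)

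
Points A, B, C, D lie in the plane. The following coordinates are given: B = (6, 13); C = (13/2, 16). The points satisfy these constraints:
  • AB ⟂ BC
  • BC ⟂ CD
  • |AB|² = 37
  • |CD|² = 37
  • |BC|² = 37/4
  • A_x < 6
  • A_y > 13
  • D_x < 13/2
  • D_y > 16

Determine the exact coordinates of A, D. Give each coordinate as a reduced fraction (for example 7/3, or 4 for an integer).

1. A_x = 0  [[AB ⟂ BC ⇒ -1/2x-3y+42=0] ∩ [|A−(6, 13)|²=37]]
2. A_y = 14  [[AB ⟂ BC ⇒ -1/2x-3y+42=0] ∩ [|A−(6, 13)|²=37]]
   so A = (0, 14)
3. D_x = 1/2  [[BC ⟂ CD ⇒ 1/2x+3y-205/4=0] ∩ [|D−(13/2, 16)|²=37]]
4. D_y = 17  [[BC ⟂ CD ⇒ 1/2x+3y-205/4=0] ∩ [|D−(13/2, 16)|²=37]]
   so D = (1/2, 17)

A = (0, 14)
D = (1/2, 17)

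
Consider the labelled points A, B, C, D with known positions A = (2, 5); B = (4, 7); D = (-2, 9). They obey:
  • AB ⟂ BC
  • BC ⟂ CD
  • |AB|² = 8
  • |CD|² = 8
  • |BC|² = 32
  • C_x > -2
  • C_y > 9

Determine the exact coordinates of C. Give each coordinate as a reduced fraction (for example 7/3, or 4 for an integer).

C = (0, 11)

1. C_x = 0  [[AB ⟂ BC ⇒ 2x+2y-22=0] ∩ [|C−(-2, 9)|²=8]]
2. C_y = 11  [[AB ⟂ BC ⇒ 2x+2y-22=0] ∩ [|C−(-2, 9)|²=8]]
   so C = (0, 11)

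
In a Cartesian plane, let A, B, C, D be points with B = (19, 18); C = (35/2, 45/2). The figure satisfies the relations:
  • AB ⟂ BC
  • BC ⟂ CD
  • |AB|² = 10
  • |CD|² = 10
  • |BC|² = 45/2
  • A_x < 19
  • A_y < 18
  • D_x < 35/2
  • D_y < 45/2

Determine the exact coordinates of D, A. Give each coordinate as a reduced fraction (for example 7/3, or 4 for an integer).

D = (29/2, 43/2)
A = (16, 17)

1. D_x = 29/2  [[BC ⟂ CD ⇒ -3/2x+9/2y-75=0] ∩ [|D−(35/2, 45/2)|²=10]]
2. D_y = 43/2  [[BC ⟂ CD ⇒ -3/2x+9/2y-75=0] ∩ [|D−(35/2, 45/2)|²=10]]
   so D = (29/2, 43/2)
3. A_x = 16  [[AB ⟂ BC ⇒ 3/2x-9/2y+105/2=0] ∩ [|A−(19, 18)|²=10]]
4. A_y = 17  [[AB ⟂ BC ⇒ 3/2x-9/2y+105/2=0] ∩ [|A−(19, 18)|²=10]]
   so A = (16, 17)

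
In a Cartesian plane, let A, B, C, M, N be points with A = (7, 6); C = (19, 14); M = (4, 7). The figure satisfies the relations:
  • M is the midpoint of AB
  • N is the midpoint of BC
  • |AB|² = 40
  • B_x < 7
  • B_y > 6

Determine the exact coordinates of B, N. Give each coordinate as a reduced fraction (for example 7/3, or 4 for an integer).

1. B_x = 1  [B = 2·M−A = 2·(4, 7)−(7, 6)]
2. B_y = 8  [B = 2·M−A = 2·(4, 7)−(7, 6)]
   so B = (1, 8)
3. N_x = 10  [2·N = B+C = (1, 8)+(19, 14)]
4. N_y = 11  [2·N = B+C = (1, 8)+(19, 14)]
   so N = (10, 11)

B = (1, 8)
N = (10, 11)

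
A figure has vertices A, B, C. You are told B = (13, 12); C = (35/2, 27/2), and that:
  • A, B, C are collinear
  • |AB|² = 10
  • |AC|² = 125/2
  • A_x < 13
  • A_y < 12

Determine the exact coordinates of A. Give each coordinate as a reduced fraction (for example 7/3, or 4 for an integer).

1. A_x = 10  [[A, B, C are collinear ⇒ -3/2x+9/2y-69/2=0] ∩ [|A−(13, 12)|²=10]]
2. A_y = 11  [[A, B, C are collinear ⇒ -3/2x+9/2y-69/2=0] ∩ [|A−(13, 12)|²=10]]
   so A = (10, 11)

A = (10, 11)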